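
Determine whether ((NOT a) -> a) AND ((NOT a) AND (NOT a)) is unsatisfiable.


Truth table over {a}:
a | φ
-----
F | F
T | F
Every row is false.

Yes, it is a contradiction.


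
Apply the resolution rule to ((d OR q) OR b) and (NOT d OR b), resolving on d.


The clauses contain complementary literals d and NOTd.
Resolution eliminates this pair and disjoins the remaining literals (merging duplicates).

(q OR b)


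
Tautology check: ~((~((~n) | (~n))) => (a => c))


Build the truth table over {a, c, n}:
a | c | n | φ
-------------
False | False | False | False
True | False | False | False
False | True | False | False
True | True | False | False
False | False | True | False
True | False | True | True
False | True | True | False
True | True | True | False
Counterexample at row 1: with a=False, c=False, n=False, the formula is False.

No, it is not a tautology.


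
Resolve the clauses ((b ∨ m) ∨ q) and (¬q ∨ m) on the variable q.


The clauses contain complementary literals q and ¬q.
Resolution eliminates this pair and disjoins the remaining literals (merging duplicates).

(b ∨ m)


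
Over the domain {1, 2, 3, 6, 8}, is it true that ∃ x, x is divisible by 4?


Evaluate the predicate on each element: 1:F, 2:F, 3:F, 6:F, 8:T.
Witness x = 8 satisfies the predicate.

T


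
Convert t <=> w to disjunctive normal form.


Step 1: t ↔ w is true exactly when both agree: (t ∧ w) ∨ (¬t ∧ ¬w).

(t & w) | ((~t) & (~w))


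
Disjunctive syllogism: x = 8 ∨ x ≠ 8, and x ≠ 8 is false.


Disjunctive syllogism: from (P ∨ Q) and ¬P, infer Q.
One disjunct, 'x ≠ 8', is ruled out; the other must hold.

x = 8


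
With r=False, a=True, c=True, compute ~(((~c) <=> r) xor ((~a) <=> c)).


Substitute r=False, a=True, c=True:
~c = False
(~c) <=> r = False <=> False = True
~a = False
(~a) <=> c = False <=> True = False
((~c) <=> r) xor ((~a) <=> c) = True xor False = True
~(((~c) <=> r) xor ((~a) <=> c)) = False

False


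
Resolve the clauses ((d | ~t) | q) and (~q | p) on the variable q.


The clauses contain complementary literals q and ~q.
Resolution eliminates this pair and disjoins the remaining literals (merging duplicates).

((~t | d) | p)


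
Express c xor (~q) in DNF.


Step 1: c ⊕ (¬q) is true exactly when they disagree: (c ∧ ¬(¬q)) ∨ (¬c ∧ (¬q)).
Step 2: Eliminate any double negations (¬¬X = X).

(c & q) | ((~c) & (~q))


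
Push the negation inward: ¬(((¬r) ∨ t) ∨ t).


De Morgan: the negation of a disjunction is the conjunction of the negations.
Distribute ¬ across ∨, flipping it to ∧, and negate each literal.

(r ∧ (¬t)) ∧ (¬t)


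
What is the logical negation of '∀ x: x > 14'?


¬(∀ x: φ) = ∃ x: ¬φ, and ¬(∃ x: φ) = ∀ x: ¬φ.
Apply to the universal statement.

∃ x: ¬(x > 14)


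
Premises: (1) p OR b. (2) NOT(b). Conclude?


Disjunctive syllogism: from (P ∨ Q) and ¬P, infer Q.
One disjunct, 'b', is ruled out; the other must hold.

p


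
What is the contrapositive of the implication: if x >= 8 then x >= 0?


The contrapositive of (P → Q) is (¬Q → ¬P); it is logically equivalent to the original.
Here P = 'x >= 8' and Q = 'x >= 0'.

If not (x >= 0), then not (x >= 8).


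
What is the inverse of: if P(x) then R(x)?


The inverse of (P → Q) is (¬P → ¬Q). It is equivalent to the converse, not to the original.
Here P = 'P(x)' and Q = 'R(x)'.

If not (P(x)), then not (R(x)).


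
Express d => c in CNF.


Step 1: Rewrite d → c as ¬d ∨ c.

(~d) | c


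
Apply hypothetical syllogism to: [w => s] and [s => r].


Hypothetical syllogism: from (P → Q) and (Q → R), infer (P → R).
Chain the two implications through the shared middle term 's'.

w => r


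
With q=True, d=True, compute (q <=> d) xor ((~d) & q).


Substitute q=True, d=True:
q <=> d = True <=> True = True
~d = False
(~d) & q = False & True = False
(q <=> d) xor ((~d) & q) = True xor False = True

True


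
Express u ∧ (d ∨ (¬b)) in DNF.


Step 1: Distribute ∧ over ∨: u ∧ (d ∨ (¬b)) = (u ∧ d) ∨ (u ∧ (¬b)).

(u ∧ d) ∨ (u ∧ (¬b))


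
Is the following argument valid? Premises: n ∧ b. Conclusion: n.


This matches the form of conjunction elimination: the conclusion follows in every model of the premises.

Valid.


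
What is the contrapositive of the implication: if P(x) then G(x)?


The contrapositive of (P → Q) is (¬Q → ¬P); it is logically equivalent to the original.
Here P = 'P(x)' and Q = 'G(x)'.

If not (G(x)), then not (P(x)).


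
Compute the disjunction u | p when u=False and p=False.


Disjunction is false only when both operands are false.
Substitute: u=False, p=False.
False | False evaluates to False.

False


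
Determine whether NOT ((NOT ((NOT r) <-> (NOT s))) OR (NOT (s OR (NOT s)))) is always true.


Build the truth table over {r, s}:
r | s | φ
---------
F | F | T
T | F | F
F | T | F
T | T | T
Counterexample at row 2: with r=T, s=F, the formula is F.

No, it is not a tautology.


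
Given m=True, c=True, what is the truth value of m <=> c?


Biconditional is true when both operands have the same truth value.
Substitute: m=True, c=True.
True <=> True evaluates to True.

True


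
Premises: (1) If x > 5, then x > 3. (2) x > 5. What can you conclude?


Modus ponens: from (P → Q) and P, infer Q.
P = 'x > 5' is asserted, and P → Q holds, so Q follows.

x > 3.


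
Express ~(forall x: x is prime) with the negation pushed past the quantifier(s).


¬(forall x: φ) = exists x: ¬φ, and ¬(exists x: φ) = forall x: ¬φ.
Apply to the universal statement.

exists x: ~(x is prime)


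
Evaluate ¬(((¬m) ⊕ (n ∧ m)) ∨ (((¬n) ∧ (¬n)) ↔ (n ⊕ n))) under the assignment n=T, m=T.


Substitute n=T, m=T:
¬m = F
n ∧ m = T ∧ T = T
(¬m) ⊕ (n ∧ m) = F ⊕ T = T
¬n = F
¬n = F
(¬n) ∧ (¬n) = F ∧ F = F
n ⊕ n = T ⊕ T = F
((¬n) ∧ (¬n)) ↔ (n ⊕ n) = F ↔ F = T
((¬m) ⊕ (n ∧ m)) ∨ (((¬n) ∧ (¬n)) ↔ (n ⊕ n)) = T ∨ T = T
¬(((¬m) ⊕ (n ∧ m)) ∨ (((¬n) ∧ (¬n)) ↔ (n ⊕ n))) = F

F


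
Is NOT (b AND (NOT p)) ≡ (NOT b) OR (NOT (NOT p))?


Compare truth tables:
b | p | φ | ψ
-------------
F | F | T | T
T | F | F | F
F | T | T | T
T | T | T | T
The columns φ and ψ agree on every row.

Yes, they are logically equivalent.


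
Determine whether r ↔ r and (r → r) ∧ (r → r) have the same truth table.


Compare truth tables:
r | φ | ψ
---------
F | T | T
T | T | T
The columns φ and ψ agree on every row.

Yes, they are logically equivalent.


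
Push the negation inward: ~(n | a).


De Morgan: the negation of a disjunction is the conjunction of the negations.
Distribute ~ across |, flipping it to &, and negate each literal.

(~n) & (~a)


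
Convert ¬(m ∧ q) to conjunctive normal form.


Step 1: Apply De Morgan: ¬(m ∧ q) = ¬m ∨ ¬q.

(¬m) ∨ (¬q)


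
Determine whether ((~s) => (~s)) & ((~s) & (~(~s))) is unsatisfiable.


Truth table over {s}:
s | φ
-----
False | False
True | False
Every row is false.

Yes, it is a contradiction.


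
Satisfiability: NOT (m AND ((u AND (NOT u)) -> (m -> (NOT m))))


Search for a satisfying assignment over {m, u}.
Try m=F, u=F: the formula evaluates to T.
A satisfying assignment exists.

Satisfiable.


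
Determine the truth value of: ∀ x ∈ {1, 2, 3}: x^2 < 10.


Evaluate the predicate on each element: 1:T, 2:T, 3:T.
Every element satisfies the predicate.

T


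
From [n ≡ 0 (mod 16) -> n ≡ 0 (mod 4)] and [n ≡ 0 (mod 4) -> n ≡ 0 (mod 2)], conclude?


Hypothetical syllogism: from (P → Q) and (Q → R), infer (P → R).
Chain the two implications through the shared middle term 'n ≡ 0 (mod 4)'.

n ≡ 0 (mod 16) -> n ≡ 0 (mod 2)


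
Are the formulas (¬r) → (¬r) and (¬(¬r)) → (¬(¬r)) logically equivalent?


Compare truth tables:
r | φ | ψ
---------
F | T | T
T | T | T
The columns φ and ψ agree on every row.

Yes, they are logically equivalent.


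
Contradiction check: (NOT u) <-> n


Truth table over {n, u}:
n | u | φ
---------
F | F | F
T | F | T
F | T | T
T | T | F
Satisfying assignment at row 2: n=T, u=F gives T.

No, it is not a contradiction.


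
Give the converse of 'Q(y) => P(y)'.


The converse of (P → Q) is (Q → P). It is not in general equivalent to the original.
Here P = 'Q(y)' and Q = 'P(y)'.

If P(y), then Q(y).


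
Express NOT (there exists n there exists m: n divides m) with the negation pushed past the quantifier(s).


Negation flips each quantifier (∀↔∃) and negates the inner predicate.
¬(there exists n there exists m: φ) = for all n for all m: ¬φ.

for all n for all m: NOT(n divides m)


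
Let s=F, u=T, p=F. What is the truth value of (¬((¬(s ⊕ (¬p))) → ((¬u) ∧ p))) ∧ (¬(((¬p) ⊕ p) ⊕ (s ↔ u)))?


Substitute s=F, u=T, p=F:
… (earlier sub-steps elided)
¬u = F
(¬u) ∧ p = F ∧ F = F
(¬(s ⊕ (¬p))) → ((¬u) ∧ p) = F → F = T
¬((¬(s ⊕ (¬p))) → ((¬u) ∧ p)) = F
¬p = T
(¬p) ⊕ p = T ⊕ F = T
s ↔ u = F ↔ T = F
((¬p) ⊕ p) ⊕ (s ↔ u) = T ⊕ F = T
¬(((¬p) ⊕ p) ⊕ (s ↔ u)) = F
(¬((¬(s ⊕ (¬p))) → ((¬u) ∧ p))) ∧ (¬(((¬p) ⊕ p) ⊕ (s ↔ u))) = F ∧ F = F

F


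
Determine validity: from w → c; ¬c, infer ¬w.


This matches the form of modus tollens: the conclusion follows in every model of the premises.

Valid.


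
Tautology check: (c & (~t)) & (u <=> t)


Build the truth table over {c, t, u}:
c | t | u | φ
-------------
False | False | False | False
True | False | False | True
False | True | False | False
True | True | False | False
False | False | True | False
True | False | True | False
False | True | True | False
True | True | True | False
Counterexample at row 1: with c=False, t=False, u=False, the formula is False.

No, it is not a tautology.


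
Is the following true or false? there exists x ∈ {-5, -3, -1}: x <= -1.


Evaluate the predicate on each element: -5:T, -3:T, -1:T.
Witness x = -5 satisfies the predicate.

T


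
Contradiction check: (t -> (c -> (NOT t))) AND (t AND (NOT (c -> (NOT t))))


Truth table over {c, t}:
c | t | φ
---------
F | F | F
T | F | F
F | T | F
T | T | F
Every row is false.

Yes, it is a contradiction.


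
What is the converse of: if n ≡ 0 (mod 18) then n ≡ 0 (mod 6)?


The converse of (P → Q) is (Q → P). It is not in general equivalent to the original.
Here P = 'n ≡ 0 (mod 18)' and Q = 'n ≡ 0 (mod 6)'.

If n ≡ 0 (mod 6), then n ≡ 0 (mod 18).


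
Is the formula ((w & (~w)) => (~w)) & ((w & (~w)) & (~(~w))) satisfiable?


Check all 2 assignments over {w}:
w | φ
-----
False | False
True | False
No assignment makes the formula true.

Unsatisfiable.


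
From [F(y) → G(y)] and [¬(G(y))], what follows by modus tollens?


Modus tollens: from (P → Q) and ¬Q, infer ¬P.
Q = 'G(y)' is denied; since P → Q, P must also fail.

Not (F(y)).


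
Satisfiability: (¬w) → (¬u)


Search for a satisfying assignment over {u, w}.
Try u=F, w=F: the formula evaluates to T.
A satisfying assignment exists.

Satisfiable.


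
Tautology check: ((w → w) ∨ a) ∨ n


Build the truth table over {a, n, w}:
a | n | w | φ
-------------
F | F | F | T
T | F | F | T
F | T | F | T
T | T | F | T
F | F | T | T
T | F | T | T
F | T | T | T
T | T | T | T
Every row evaluates to true.

Yes, it is a tautology.


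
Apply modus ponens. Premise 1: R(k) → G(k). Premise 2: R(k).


Modus ponens: from (P → Q) and P, infer Q.
P = 'R(k)' is asserted, and P → Q holds, so Q follows.

G(k).


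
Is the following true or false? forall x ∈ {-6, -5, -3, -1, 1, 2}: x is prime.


Evaluate the predicate on each element: -6:False, -5:False, -3:False, -1:False, 1:False, 2:True.
Counterexample x = -6 fails the predicate.

False


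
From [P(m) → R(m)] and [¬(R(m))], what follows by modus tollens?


Modus tollens: from (P → Q) and ¬Q, infer ¬P.
Q = 'R(m)' is denied; since P → Q, P must also fail.

Not (P(m)).


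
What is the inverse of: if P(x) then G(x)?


The inverse of (P → Q) is (¬P → ¬Q). It is equivalent to the converse, not to the original.
Here P = 'P(x)' and Q = 'G(x)'.

If not (P(x)), then not (G(x)).


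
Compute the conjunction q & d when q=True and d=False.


Conjunction is true only when both operands are true.
Substitute: q=True, d=False.
True & False evaluates to False.

False


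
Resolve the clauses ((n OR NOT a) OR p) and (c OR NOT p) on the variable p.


The clauses contain complementary literals p and NOTp.
Resolution eliminates this pair and disjoins the remaining literals (merging duplicates).

((NOT a OR n) OR c)


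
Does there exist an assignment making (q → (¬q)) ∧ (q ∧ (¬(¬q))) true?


Check all 2 assignments over {q}:
q | φ
-----
F | F
T | F
No assignment makes the formula true.

Unsatisfiable.


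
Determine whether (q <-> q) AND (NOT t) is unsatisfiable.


Truth table over {q, t}:
q | t | φ
---------
F | F | T
T | F | T
F | T | F
T | T | F
Satisfying assignment at row 1: q=F, t=F gives T.

No, it is not a contradiction.


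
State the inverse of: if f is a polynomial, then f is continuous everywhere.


The inverse of (P → Q) is (¬P → ¬Q). It is equivalent to the converse, not to the original.
Here P = 'f is a polynomial' and Q = 'f is continuous everywhere'.

If not (f is a polynomial), then not (f is continuous everywhere).


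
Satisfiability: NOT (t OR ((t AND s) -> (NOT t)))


Check all 4 assignments over {s, t}:
s | t | φ
---------
F | F | F
T | F | F
F | T | F
T | T | F
No assignment makes the formula true.

Unsatisfiable.


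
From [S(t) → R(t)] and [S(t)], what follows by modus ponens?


Modus ponens: from (P → Q) and P, infer Q.
P = 'S(t)' is asserted, and P → Q holds, so Q follows.

R(t).


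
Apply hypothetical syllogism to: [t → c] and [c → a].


Hypothetical syllogism: from (P → Q) and (Q → R), infer (P → R).
Chain the two implications through the shared middle term 'c'.

t → a


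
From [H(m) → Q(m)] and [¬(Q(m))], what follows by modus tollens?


Modus tollens: from (P → Q) and ¬Q, infer ¬P.
Q = 'Q(m)' is denied; since P → Q, P must also fail.

Not (H(m)).


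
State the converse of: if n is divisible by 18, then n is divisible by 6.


The converse of (P → Q) is (Q → P). It is not in general equivalent to the original.
Here P = 'n is divisible by 18' and Q = 'n is divisible by 6'.

If n is divisible by 6, then n is divisible by 18.


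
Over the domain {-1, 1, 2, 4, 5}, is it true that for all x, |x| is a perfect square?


Evaluate the predicate on each element: -1:T, 1:T, 2:F, 4:T, 5:F.
Counterexample x = 2 fails the predicate.

F


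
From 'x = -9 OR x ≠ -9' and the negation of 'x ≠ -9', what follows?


Disjunctive syllogism: from (P ∨ Q) and ¬P, infer Q.
One disjunct, 'x ≠ -9', is ruled out; the other must hold.

x = -9


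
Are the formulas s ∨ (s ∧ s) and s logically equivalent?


Compare truth tables:
s | φ | ψ
---------
F | F | F
T | T | T
The columns φ and ψ agree on every row.

Yes, they are logically equivalent.


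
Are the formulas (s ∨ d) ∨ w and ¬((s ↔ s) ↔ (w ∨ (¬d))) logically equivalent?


Compare truth tables:
d | s | w | φ | ψ
-----------------
F | F | F | F | F
T | F | F | T | T
F | T | F | T | F
T | T | F | T | T
F | F | T | T | F
T | F | T | T | F
F | T | T | T | F
T | T | T | T | F
They differ at row 3 (d=F, s=T, w=F): φ=T but ψ=F.

No, they are not logically equivalent.


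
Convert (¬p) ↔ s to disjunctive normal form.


Step 1: (¬p) ↔ s is true exactly when both agree: ((¬p) ∧ s) ∨ (¬(¬p) ∧ ¬s).
Step 2: Eliminate any double negations (¬¬X = X).

((¬p) ∧ s) ∨ (p ∧ (¬s))


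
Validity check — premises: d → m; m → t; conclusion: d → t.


This matches the form of hypothetical syllogism: the conclusion follows in every model of the premises.

Valid.


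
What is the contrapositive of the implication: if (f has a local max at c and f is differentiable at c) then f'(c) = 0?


The contrapositive of (P → Q) is (¬Q → ¬P); it is logically equivalent to the original.
Here P = '(f has a local max at c and f is differentiable at c)' and Q = 'f'(c) = 0'.

If not (f'(c) = 0), then not ((f has a local max at c and f is differentiable at c)).


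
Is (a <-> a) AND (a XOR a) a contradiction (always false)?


Truth table over {a}:
a | φ
-----
F | F
T | F
Every row is false.

Yes, it is a contradiction.


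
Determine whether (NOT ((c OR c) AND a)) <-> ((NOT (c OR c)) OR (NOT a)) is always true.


Build the truth table over {a, c}:
a | c | φ
---------
F | F | T
T | F | T
F | T | T
T | T | T
Every row evaluates to true.

Yes, it is a tautology.


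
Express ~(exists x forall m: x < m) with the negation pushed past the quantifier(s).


Negation flips each quantifier (∀↔∃) and negates the inner predicate.
¬(exists x forall m: φ) = forall x exists m: ¬φ.

forall x exists m: ~(x < m)


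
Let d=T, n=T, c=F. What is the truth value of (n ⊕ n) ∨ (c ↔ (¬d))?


Substitute d=T, n=T, c=F:
n ⊕ n = T ⊕ T = F
¬d = F
c ↔ (¬d) = F ↔ F = T
(n ⊕ n) ∨ (c ↔ (¬d)) = F ∨ T = T

T


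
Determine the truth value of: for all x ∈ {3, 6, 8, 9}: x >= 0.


Evaluate the predicate on each element: 3:T, 6:T, 8:T, 9:T.
Every element satisfies the predicate.

T


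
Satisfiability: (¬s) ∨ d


Search for a satisfying assignment over {d, s}.
Try d=F, s=F: the formula evaluates to T.
A satisfying assignment exists.

Satisfiable.


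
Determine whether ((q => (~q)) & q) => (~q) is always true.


Build the truth table over {q}:
q | φ
-----
False | True
True | True
Every row evaluates to true.

Yes, it is a tautology.


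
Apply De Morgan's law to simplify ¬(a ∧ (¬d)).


De Morgan: the negation of a conjunction is the disjunction of the negations.
Distribute ¬ across ∧, flipping it to ∨, and negate each literal.

(¬a) ∨ d


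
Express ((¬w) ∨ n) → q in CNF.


Step 1: Rewrite as ¬((¬w) ∨ n) ∨ q = (¬(¬w) ∧ ¬n) ∨ q.
Step 2: Distribute ∨ over ∧.
Step 3: Eliminate any double negations (¬¬X = X).

(w ∨ q) ∧ ((¬n) ∨ q)


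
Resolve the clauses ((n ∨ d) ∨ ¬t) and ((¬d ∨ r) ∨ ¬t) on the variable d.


The clauses contain complementary literals d and ¬d.
Resolution eliminates this pair and disjoins the remaining literals (merging duplicates).

((¬t ∨ n) ∨ r)


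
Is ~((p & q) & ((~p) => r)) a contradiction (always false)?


Truth table over {p, q, r}:
p | q | r | φ
-------------
False | False | False | True
True | False | False | True
False | True | False | True
True | True | False | False
False | False | True | True
True | False | True | True
False | True | True | True
True | True | True | False
Satisfying assignment at row 1: p=False, q=False, r=False gives True.

No, it is not a contradiction.


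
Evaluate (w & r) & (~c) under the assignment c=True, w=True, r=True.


Substitute c=True, w=True, r=True:
w & r = True & True = True
~c = False
(w & r) & (~c) = True & False = False

False


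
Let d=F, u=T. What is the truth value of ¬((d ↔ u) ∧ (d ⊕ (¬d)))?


Substitute d=F, u=T:
d ↔ u = F ↔ T = F
¬d = T
d ⊕ (¬d) = F ⊕ T = T
(d ↔ u) ∧ (d ⊕ (¬d)) = F ∧ T = F
¬((d ↔ u) ∧ (d ⊕ (¬d))) = T

T


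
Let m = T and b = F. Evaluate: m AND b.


Conjunction is true only when both operands are true.
Substitute: m=T, b=F.
T AND F evaluates to F.

F


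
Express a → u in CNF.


Step 1: Rewrite a → u as ¬a ∨ u.

(¬a) ∨ u


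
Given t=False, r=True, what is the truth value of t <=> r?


Biconditional is true when both operands have the same truth value.
Substitute: t=False, r=True.
False <=> True evaluates to False.

False


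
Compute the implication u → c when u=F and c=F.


Implication is false only when antecedent is true and consequent is false.
Substitute: u=F, c=F.
F → F evaluates to T.

T


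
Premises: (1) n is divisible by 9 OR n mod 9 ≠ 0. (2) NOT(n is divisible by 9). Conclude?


Disjunctive syllogism: from (P ∨ Q) and ¬P, infer Q.
One disjunct, 'n is divisible by 9', is ruled out; the other must hold.

n mod 9 ≠ 0


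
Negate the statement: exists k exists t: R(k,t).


Negation flips each quantifier (∀↔∃) and negates the inner predicate.
¬(exists k exists t: φ) = forall k forall t: ¬φ.

forall k forall t: ~(R(k,t))


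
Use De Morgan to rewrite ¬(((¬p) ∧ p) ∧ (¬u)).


De Morgan: the negation of a conjunction is the disjunction of the negations.
Distribute ¬ across ∧, flipping it to ∨, and negate each literal.

(p ∨ (¬p)) ∨ u


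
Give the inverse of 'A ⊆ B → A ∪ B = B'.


The inverse of (P → Q) is (¬P → ¬Q). It is equivalent to the converse, not to the original.
Here P = 'A ⊆ B' and Q = 'A ∪ B = B'.

If not (A ⊆ B), then not (A ∪ B = B).


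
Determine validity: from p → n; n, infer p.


This is affirming the consequent (fallacy). There exist truth assignments where the premises are all true but the conclusion is false.

Invalid.


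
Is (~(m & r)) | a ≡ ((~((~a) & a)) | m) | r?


Compare truth tables:
a | m | r | φ | ψ
-----------------
False | False | False | True | True
True | False | False | True | True
False | True | False | True | True
True | True | False | True | True
False | False | True | True | True
True | False | True | True | True
False | True | True | False | True
True | True | True | True | True
They differ at row 7 (a=False, m=True, r=True): φ=False but ψ=True.

No, they are not logically equivalent.


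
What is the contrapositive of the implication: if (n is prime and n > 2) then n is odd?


The contrapositive of (P → Q) is (¬Q → ¬P); it is logically equivalent to the original.
Here P = '(n is prime and n > 2)' and Q = 'n is odd'.

If not (n is odd), then not ((n is prime and n > 2)).


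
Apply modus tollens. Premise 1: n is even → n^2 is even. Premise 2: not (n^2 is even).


Modus tollens: from (P → Q) and ¬Q, infer ¬P.
Q = 'n^2 is even' is denied; since P → Q, P must also fail.

Not (n is even).


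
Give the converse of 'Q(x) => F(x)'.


The converse of (P → Q) is (Q → P). It is not in general equivalent to the original.
Here P = 'Q(x)' and Q = 'F(x)'.

If F(x), then Q(x).


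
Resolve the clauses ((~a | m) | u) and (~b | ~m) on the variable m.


The clauses contain complementary literals m and ~m.
Resolution eliminates this pair and disjoins the remaining literals (merging duplicates).

((u | ~a) | ~b)


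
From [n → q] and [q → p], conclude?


Hypothetical syllogism: from (P → Q) and (Q → R), infer (P → R).
Chain the two implications through the shared middle term 'q'.

n → p


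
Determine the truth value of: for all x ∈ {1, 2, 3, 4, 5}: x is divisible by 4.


Evaluate the predicate on each element: 1:F, 2:F, 3:F, 4:T, 5:F.
Counterexample x = 1 fails the predicate.

F


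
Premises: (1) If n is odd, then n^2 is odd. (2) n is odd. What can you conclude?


Modus ponens: from (P → Q) and P, infer Q.
P = 'n is odd' is asserted, and P → Q holds, so Q follows.

n^2 is odd.


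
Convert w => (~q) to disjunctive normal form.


Step 1: Rewrite w → (¬q) as ¬w ∨ (¬q).

(~w) | (~q)


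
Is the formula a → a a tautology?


Build the truth table over {a}:
a | φ
-----
F | T
T | T
Every row evaluates to true.

Yes, it is a tautology.


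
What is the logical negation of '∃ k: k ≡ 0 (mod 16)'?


¬(∀ x: φ) = ∃ x: ¬φ, and ¬(∃ x: φ) = ∀ x: ¬φ.
Apply to the existential statement.

∀ k: ¬(k ≡ 0 (mod 16))


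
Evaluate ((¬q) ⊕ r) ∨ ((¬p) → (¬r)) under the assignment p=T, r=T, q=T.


Substitute p=T, r=T, q=T:
¬q = F
(¬q) ⊕ r = F ⊕ T = T
¬p = F
¬r = F
(¬p) → (¬r) = F → F = T
((¬q) ⊕ r) ∨ ((¬p) → (¬r)) = T ∨ T = T

T


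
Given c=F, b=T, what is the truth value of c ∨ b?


Disjunction is false only when both operands are false.
Substitute: c=F, b=T.
F ∨ T evaluates to T.

T


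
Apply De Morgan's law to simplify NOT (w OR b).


De Morgan: the negation of a disjunction is the conjunction of the negations.
Distribute NOT across OR, flipping it to AND, and negate each literal.

(NOT w) AND (NOT b)


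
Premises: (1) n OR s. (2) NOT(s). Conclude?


Disjunctive syllogism: from (P ∨ Q) and ¬P, infer Q.
One disjunct, 's', is ruled out; the other must hold.

n


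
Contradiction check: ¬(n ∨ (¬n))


Truth table over {n}:
n | φ
-----
F | F
T | F
Every row is false.

Yes, it is a contradiction.


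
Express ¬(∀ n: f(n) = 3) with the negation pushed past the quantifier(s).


¬(∀ x: φ) = ∃ x: ¬φ, and ¬(∃ x: φ) = ∀ x: ¬φ.
Apply to the universal statement.

∃ n: ¬(f(n) = 3)


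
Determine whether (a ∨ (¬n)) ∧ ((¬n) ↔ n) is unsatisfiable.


Truth table over {a, n}:
a | n | φ
---------
F | F | F
T | F | F
F | T | F
T | T | F
Every row is false.

Yes, it is a contradiction.


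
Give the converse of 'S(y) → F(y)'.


The converse of (P → Q) is (Q → P). It is not in general equivalent to the original.
Here P = 'S(y)' and Q = 'F(y)'.

If F(y), then S(y).


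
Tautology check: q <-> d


Build the truth table over {d, q}:
d | q | φ
---------
F | F | T
T | F | F
F | T | F
T | T | T
Counterexample at row 2: with d=T, q=F, the formula is F.

No, it is not a tautology.


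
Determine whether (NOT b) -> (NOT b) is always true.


Build the truth table over {b}:
b | φ
-----
F | T
T | T
Every row evaluates to true.

Yes, it is a tautology.


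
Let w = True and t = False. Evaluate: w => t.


Implication is false only when antecedent is true and consequent is false.
Substitute: w=True, t=False.
True => False evaluates to False.

False


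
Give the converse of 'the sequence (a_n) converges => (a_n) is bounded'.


The converse of (P → Q) is (Q → P). It is not in general equivalent to the original.
Here P = 'the sequence (a_n) converges' and Q = '(a_n) is bounded'.

If (a_n) is bounded, then the sequence (a_n) converges.


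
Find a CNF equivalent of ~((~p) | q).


Step 1: Apply De Morgan: ¬((¬p) ∨ q) = ¬(¬p) ∧ ¬q.
Step 2: Eliminate any double negations (¬¬X = X).

p & (~q)


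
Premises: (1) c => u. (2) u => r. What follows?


Hypothetical syllogism: from (P → Q) and (Q → R), infer (P → R).
Chain the two implications through the shared middle term 'u'.

c => r


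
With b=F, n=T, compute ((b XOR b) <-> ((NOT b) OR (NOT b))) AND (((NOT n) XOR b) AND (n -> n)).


Substitute b=F, n=T:
b XOR b = F XOR F = F
NOT b = T
NOT b = T
(NOT b) OR (NOT b) = T OR T = T
(b XOR b) <-> ((NOT b) OR (NOT b)) = F <-> T = F
NOT n = F
(NOT n) XOR b = F XOR F = F
n -> n = T -> T = T
((NOT n) XOR b) AND (n -> n) = F AND T = F
((b XOR b) <-> ((NOT b) OR (NOT b))) AND (((NOT n) XOR b) AND (n -> n)) = F AND F = F

F


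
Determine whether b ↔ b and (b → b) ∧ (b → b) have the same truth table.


Compare truth tables:
b | φ | ψ
---------
F | T | T
T | T | T
The columns φ and ψ agree on every row.

Yes, they are logically equivalent.


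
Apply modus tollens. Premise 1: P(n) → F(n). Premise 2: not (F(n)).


Modus tollens: from (P → Q) and ¬Q, infer ¬P.
Q = 'F(n)' is denied; since P → Q, P must also fail.

Not (P(n)).


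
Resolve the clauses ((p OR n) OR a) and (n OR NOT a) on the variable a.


The clauses contain complementary literals a and NOTa.
Resolution eliminates this pair and disjoins the remaining literals (merging duplicates).

(n OR p)


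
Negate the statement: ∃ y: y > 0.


¬(∀ x: φ) = ∃ x: ¬φ, and ¬(∃ x: φ) = ∀ x: ¬φ.
Apply to the existential statement.

∀ y: ¬(y > 0)


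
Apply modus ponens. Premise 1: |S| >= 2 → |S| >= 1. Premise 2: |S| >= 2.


Modus ponens: from (P → Q) and P, infer Q.
P = '|S| >= 2' is asserted, and P → Q holds, so Q follows.

|S| >= 1.


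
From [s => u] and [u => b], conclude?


Hypothetical syllogism: from (P → Q) and (Q → R), infer (P → R).
Chain the two implications through the shared middle term 'u'.

s => b


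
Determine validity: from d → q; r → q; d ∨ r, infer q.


This matches the form of proof by cases: the conclusion follows in every model of the premises.

Valid.


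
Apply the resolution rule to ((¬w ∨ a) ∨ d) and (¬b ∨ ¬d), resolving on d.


The clauses contain complementary literals d and ¬d.
Resolution eliminates this pair and disjoins the remaining literals (merging duplicates).

((¬w ∨ a) ∨ ¬b)


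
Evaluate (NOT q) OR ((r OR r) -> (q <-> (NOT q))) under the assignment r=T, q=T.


Substitute r=T, q=T:
NOT q = F
r OR r = T OR T = T
NOT q = F
q <-> (NOT q) = T <-> F = F
(r OR r) -> (q <-> (NOT q)) = T -> F = F
(NOT q) OR ((r OR r) -> (q <-> (NOT q))) = F OR F = F

F


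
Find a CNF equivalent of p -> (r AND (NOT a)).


Step 1: Rewrite p → (r ∧ (¬a)) as ¬p ∨ (r ∧ (¬a)).
Step 2: Distribute ∨ over ∧.

((NOT p) OR r) AND ((NOT p) OR (NOT a))


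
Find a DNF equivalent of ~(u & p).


Step 1: Apply De Morgan: ¬(u ∧ p) = ¬u ∨ ¬p.

(~u) | (~p)


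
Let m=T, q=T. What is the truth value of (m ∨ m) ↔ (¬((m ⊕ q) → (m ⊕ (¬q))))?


Substitute m=T, q=T:
m ∨ m = T ∨ T = T
m ⊕ q = T ⊕ T = F
¬q = F
m ⊕ (¬q) = T ⊕ F = T
(m ⊕ q) → (m ⊕ (¬q)) = F → T = T
¬((m ⊕ q) → (m ⊕ (¬q))) = F
(m ∨ m) ↔ (¬((m ⊕ q) → (m ⊕ (¬q)))) = T ↔ F = F

F


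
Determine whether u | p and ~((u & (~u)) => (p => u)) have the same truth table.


Compare truth tables:
p | u | φ | ψ
-------------
False | False | False | False
True | False | True | False
False | True | True | False
True | True | True | False
They differ at row 2 (p=True, u=False): φ=True but ψ=False.

No, they are not logically equivalent.


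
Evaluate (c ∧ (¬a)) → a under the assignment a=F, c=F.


Substitute a=F, c=F:
¬a = T
c ∧ (¬a) = F ∧ T = F
(c ∧ (¬a)) → a = F → F = T

T


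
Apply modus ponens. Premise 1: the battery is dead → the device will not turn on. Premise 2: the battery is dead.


Modus ponens: from (P → Q) and P, infer Q.
P = 'the battery is dead' is asserted, and P → Q holds, so Q follows.

the device will not turn on.


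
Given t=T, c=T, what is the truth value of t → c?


Implication is false only when antecedent is true and consequent is false.
Substitute: t=T, c=T.
T → T evaluates to T.

T


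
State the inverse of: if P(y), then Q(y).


The inverse of (P → Q) is (¬P → ¬Q). It is equivalent to the converse, not to the original.
Here P = 'P(y)' and Q = 'Q(y)'.

If not (P(y)), then not (Q(y)).


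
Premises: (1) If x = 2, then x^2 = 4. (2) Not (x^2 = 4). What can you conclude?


Modus tollens: from (P → Q) and ¬Q, infer ¬P.
Q = 'x^2 = 4' is denied; since P → Q, P must also fail.

Not (x = 2).


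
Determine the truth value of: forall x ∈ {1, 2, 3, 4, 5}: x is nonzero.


Evaluate the predicate on each element: 1:True, 2:True, 3:True, 4:True, 5:True.
Every element satisfies the predicate.

True


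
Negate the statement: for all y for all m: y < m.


Negation flips each quantifier (∀↔∃) and negates the inner predicate.
¬(for all y for all m: φ) = there exists y there exists m: ¬φ.

there exists y there exists m: NOT(y < m)


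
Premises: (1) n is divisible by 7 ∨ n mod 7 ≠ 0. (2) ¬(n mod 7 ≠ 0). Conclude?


Disjunctive syllogism: from (P ∨ Q) and ¬P, infer Q.
One disjunct, 'n mod 7 ≠ 0', is ruled out; the other must hold.

n is divisible by 7


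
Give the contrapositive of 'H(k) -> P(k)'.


The contrapositive of (P → Q) is (¬Q → ¬P); it is logically equivalent to the original.
Here P = 'H(k)' and Q = 'P(k)'.

If not (P(k)), then not (H(k)).


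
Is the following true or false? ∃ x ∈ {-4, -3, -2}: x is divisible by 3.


Evaluate the predicate on each element: -4:F, -3:T, -2:F.
Witness x = -3 satisfies the predicate.

T


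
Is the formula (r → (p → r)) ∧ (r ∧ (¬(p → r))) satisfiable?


Check all 4 assignments over {p, r}:
p | r | φ
---------
F | F | F
T | F | F
F | T | F
T | T | F
No assignment makes the formula true.

Unsatisfiable.


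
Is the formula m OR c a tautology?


Build the truth table over {c, m}:
c | m | φ
---------
F | F | F
T | F | T
F | T | T
T | T | T
Counterexample at row 1: with c=F, m=F, the formula is F.

No, it is not a tautology.


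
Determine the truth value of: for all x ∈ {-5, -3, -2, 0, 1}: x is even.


Evaluate the predicate on each element: -5:F, -3:F, -2:T, 0:T, 1:F.
Counterexample x = -5 fails the predicate.

F


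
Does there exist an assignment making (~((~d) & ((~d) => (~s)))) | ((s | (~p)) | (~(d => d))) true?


Search for a satisfying assignment over {d, p, s}.
Try d=False, p=False, s=False: the formula evaluates to True.
A satisfying assignment exists.

Satisfiable.


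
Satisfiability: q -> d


Search for a satisfying assignment over {d, q}.
Try d=F, q=F: the formula evaluates to T.
A satisfying assignment exists.

Satisfiable.


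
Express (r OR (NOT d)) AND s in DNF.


Step 1: Distribute ∧ over ∨: (r ∨ (¬d)) ∧ s = (r ∧ s) ∨ ((¬d) ∧ s).

(r AND s) OR ((NOT d) AND s)


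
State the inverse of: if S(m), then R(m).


The inverse of (P → Q) is (¬P → ¬Q). It is equivalent to the converse, not to the original.
Here P = 'S(m)' and Q = 'R(m)'.

If not (S(m)), then not (R(m)).


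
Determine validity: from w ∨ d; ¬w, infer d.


This matches the form of disjunctive syllogism: the conclusion follows in every model of the premises.

Valid.


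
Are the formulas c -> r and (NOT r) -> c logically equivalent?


Compare truth tables:
c | r | φ | ψ
-------------
F | F | T | F
T | F | F | T
F | T | T | T
T | T | T | T
They differ at row 1 (c=F, r=F): φ=T but ψ=F.

No, they are not logically equivalent.


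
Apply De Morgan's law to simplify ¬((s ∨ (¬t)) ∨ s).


De Morgan: the negation of a disjunction is the conjunction of the negations.
Distribute ¬ across ∨, flipping it to ∧, and negate each literal.

((¬s) ∧ t) ∧ (¬s)


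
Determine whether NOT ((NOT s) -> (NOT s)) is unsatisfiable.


Truth table over {s}:
s | φ
-----
F | F
T | F
Every row is false.

Yes, it is a contradiction.


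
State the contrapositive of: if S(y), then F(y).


The contrapositive of (P → Q) is (¬Q → ¬P); it is logically equivalent to the original.
Here P = 'S(y)' and Q = 'F(y)'.

If not (F(y)), then not (S(y)).


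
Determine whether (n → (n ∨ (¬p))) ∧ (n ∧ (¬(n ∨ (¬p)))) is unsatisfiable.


Truth table over {n, p}:
n | p | φ
---------
F | F | F
T | F | F
F | T | F
T | T | F
Every row is false.

Yes, it is a contradiction.


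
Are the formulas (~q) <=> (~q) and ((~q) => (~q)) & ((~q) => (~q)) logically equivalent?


Compare truth tables:
q | φ | ψ
---------
False | True | True
True | True | True
The columns φ and ψ agree on every row.

Yes, they are logically equivalent.


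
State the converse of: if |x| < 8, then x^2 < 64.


The converse of (P → Q) is (Q → P). It is not in general equivalent to the original.
Here P = '|x| < 8' and Q = 'x^2 < 64'.

If x^2 < 64, then |x| < 8.


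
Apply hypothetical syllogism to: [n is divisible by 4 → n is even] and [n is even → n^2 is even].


Hypothetical syllogism: from (P → Q) and (Q → R), infer (P → R).
Chain the two implications through the shared middle term 'n is even'.

n is divisible by 4 → n^2 is even


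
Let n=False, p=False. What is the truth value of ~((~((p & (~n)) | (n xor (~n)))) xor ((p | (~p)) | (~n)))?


Substitute n=False, p=False:
… (earlier sub-steps elided)
~n = True
n xor (~n) = False xor True = True
(p & (~n)) | (n xor (~n)) = False | True = True
~((p & (~n)) | (n xor (~n))) = False
~p = True
p | (~p) = False | True = True
~n = True
(p | (~p)) | (~n) = True | True = True
(~((p & (~n)) | (n xor (~n)))) xor ((p | (~p)) | (~n)) = False xor True = True
~((~((p & (~n)) | (n xor (~n)))) xor ((p | (~p)) | (~n))) = False

False


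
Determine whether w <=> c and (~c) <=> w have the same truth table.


Compare truth tables:
c | w | φ | ψ
-------------
False | False | True | False
True | False | False | True
False | True | False | True
True | True | True | False
They differ at row 1 (c=False, w=False): φ=True but ψ=False.

No, they are not logically equivalent.


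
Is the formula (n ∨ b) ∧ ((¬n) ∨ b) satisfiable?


Search for a satisfying assignment over {b, n}.
Try b=T, n=F: the formula evaluates to T.
A satisfying assignment exists.

Satisfiable.


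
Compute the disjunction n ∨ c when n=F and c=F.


Disjunction is false only when both operands are false.
Substitute: n=F, c=F.
F ∨ F evaluates to F.

F


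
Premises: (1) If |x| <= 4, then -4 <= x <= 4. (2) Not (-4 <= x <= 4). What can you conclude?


Modus tollens: from (P → Q) and ¬Q, infer ¬P.
Q = '-4 <= x <= 4' is denied; since P → Q, P must also fail.

Not (|x| <= 4).


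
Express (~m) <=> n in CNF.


Step 1: Rewrite (¬m) ↔ n as ((¬m) → n) ∧ (n → (¬m)).
Step 2: Rewrite each implication as a disjunction.
Step 3: Eliminate any double negations (¬¬X = X).

(m | n) & ((~n) | (~m))


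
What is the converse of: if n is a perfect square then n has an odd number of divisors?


The converse of (P → Q) is (Q → P). It is not in general equivalent to the original.
Here P = 'n is a perfect square' and Q = 'n has an odd number of divisors'.

If n has an odd number of divisors, then n is a perfect square.


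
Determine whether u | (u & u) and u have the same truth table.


Compare truth tables:
u | φ | ψ
---------
False | False | False
True | True | True
The columns φ and ψ agree on every row.

Yes, they are logically equivalent.


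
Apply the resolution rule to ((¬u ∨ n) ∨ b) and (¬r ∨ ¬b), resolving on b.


The clauses contain complementary literals b and ¬b.
Resolution eliminates this pair and disjoins the remaining literals (merging duplicates).

((n ∨ ¬u) ∨ ¬r)


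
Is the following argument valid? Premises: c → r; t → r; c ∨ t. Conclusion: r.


This matches the form of proof by cases: the conclusion follows in every model of the premises.

Valid.


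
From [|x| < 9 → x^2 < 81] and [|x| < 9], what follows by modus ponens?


Modus ponens: from (P → Q) and P, infer Q.
P = '|x| < 9' is asserted, and P → Q holds, so Q follows.

x^2 < 81.


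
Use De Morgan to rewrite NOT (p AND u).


De Morgan: the negation of a conjunction is the disjunction of the negations.
Distribute NOT across AND, flipping it to OR, and negate each literal.

(NOT p) OR (NOT u)


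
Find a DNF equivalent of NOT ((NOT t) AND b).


Step 1: Apply De Morgan: ¬((¬t) ∧ b) = ¬(¬t) ∨ ¬b.
Step 2: Eliminate any double negations (¬¬X = X).

t OR (NOT b)


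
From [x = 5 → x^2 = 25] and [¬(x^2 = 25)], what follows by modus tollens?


Modus tollens: from (P → Q) and ¬Q, infer ¬P.
Q = 'x^2 = 25' is denied; since P → Q, P must also fail.

Not (x = 5).


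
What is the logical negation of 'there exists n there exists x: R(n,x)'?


Negation flips each quantifier (∀↔∃) and negates the inner predicate.
¬(there exists n there exists x: φ) = for all n for all x: ¬φ.

for all n for all x: NOT(R(n,x))
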